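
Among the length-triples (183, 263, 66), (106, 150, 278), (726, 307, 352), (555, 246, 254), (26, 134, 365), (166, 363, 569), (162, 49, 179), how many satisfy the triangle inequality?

1

(66,183,263): 66+183 ≤ 263 → not valid
(106,150,278): 106+150 ≤ 278 → not valid
(307,352,726): 307+352 ≤ 726 → not valid
(246,254,555): 246+254 ≤ 555 → not valid
(26,134,365): 26+134 ≤ 365 → not valid
(166,363,569): 166+363 ≤ 569 → not valid
(49,162,179): 49+162 > 179 → valid
1 of the 7 triples forms a triangle.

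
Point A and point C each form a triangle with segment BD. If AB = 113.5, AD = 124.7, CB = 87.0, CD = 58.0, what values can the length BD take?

From triangle ABD: |113.5 − 124.7| < BD < 113.5 + 124.7, i.e. 11.2 < BD < 238.2.
From triangle CBD: 29.0 < BD < 145.0.
Both must hold, so BD lies in the intersection.

29.0 < BD < 145.0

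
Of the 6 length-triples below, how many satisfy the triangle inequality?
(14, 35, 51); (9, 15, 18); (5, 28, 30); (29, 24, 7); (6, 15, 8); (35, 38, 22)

4

(14,35,51): 14+35 ≤ 51 → not valid
(9,15,18): 9+15 > 18 → valid
(5,28,30): 5+28 > 30 → valid
(7,24,29): 7+24 > 29 → valid
(6,8,15): 6+8 ≤ 15 → not valid
(22,35,38): 22+35 > 38 → valid
4 of the 6 triples form a triangle.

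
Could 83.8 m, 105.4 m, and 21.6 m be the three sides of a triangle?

The two shorter sides sum to 105.4, exactly equal to the longest side 105.4.
That gives only a degenerate (flat) triangle — the inequality must be strict.

No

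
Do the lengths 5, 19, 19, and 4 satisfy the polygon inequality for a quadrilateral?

A quadrilateral exists iff every side is shorter than the sum of the others — equivalently, the longest side is less than the sum of the rest.
Longest side 19 < 28 (sum of the remaining 3), so yes.

Yes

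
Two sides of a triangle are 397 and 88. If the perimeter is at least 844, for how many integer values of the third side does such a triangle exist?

126

Triangle inequality: 309 < x < 485. Perimeter ≥ 844 gives x ≥ 844 − 397 − 88 = 359.
So 359 ≤ x < 485; integers 359 through 484: 126 values.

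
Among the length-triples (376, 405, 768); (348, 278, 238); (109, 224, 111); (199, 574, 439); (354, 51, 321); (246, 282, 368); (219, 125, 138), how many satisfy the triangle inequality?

(376,405,768): 376+405 > 768 → valid
(238,278,348): 238+278 > 348 → valid
(109,111,224): 109+111 ≤ 224 → not valid
(199,439,574): 199+439 > 574 → valid
(51,321,354): 51+321 > 354 → valid
(246,282,368): 246+282 > 368 → valid
(125,138,219): 125+138 > 219 → valid
6 of the 7 triples form a triangle.

6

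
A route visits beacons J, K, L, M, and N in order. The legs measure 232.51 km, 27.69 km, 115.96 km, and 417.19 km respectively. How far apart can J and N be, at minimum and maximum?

The maximum is all hops collinear in one direction: 232.51 + 27.69 + 115.96 + 417.19 = 793.35.
The longest hop is 417.19; the others sum to 376.16. Folding the others back against it leaves at least 417.19 − 376.16 = 41.03.

41.03 ≤ JN ≤ 793.35 km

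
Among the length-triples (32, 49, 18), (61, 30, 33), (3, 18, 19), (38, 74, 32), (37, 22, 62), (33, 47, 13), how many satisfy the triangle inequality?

3

(18,32,49): 18+32 > 49 → valid
(30,33,61): 30+33 > 61 → valid
(3,18,19): 3+18 > 19 → valid
(32,38,74): 32+38 ≤ 74 → not valid
(22,37,62): 22+37 ≤ 62 → not valid
(13,33,47): 13+33 ≤ 47 → not valid
3 of the 6 triples form a triangle.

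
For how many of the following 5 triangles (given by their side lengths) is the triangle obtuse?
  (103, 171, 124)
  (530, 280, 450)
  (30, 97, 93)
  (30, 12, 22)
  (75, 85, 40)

(103,171,124): 103²+124² = 25985 < 29241 = 171² → obtuse
(530,280,450): 280²+450² = 280900 = 530² → right
(30,97,93): 30²+93² = 9549 > 9409 = 97² → acute
(30,12,22): 12²+22² = 628 < 900 = 30² → obtuse
(75,85,40): 40²+75² = 7225 = 85² → right
2 of the 5 are obtuse.

2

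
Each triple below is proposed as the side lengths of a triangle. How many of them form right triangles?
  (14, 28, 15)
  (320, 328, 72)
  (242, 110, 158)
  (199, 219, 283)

1

(14,28,15): 14²+15² = 421 < 784 = 28² → obtuse
(320,328,72): 72²+320² = 107584 = 328² → right
(242,110,158): 110²+158² = 37064 < 58564 = 242² → obtuse
(199,219,283): 199²+219² = 87562 > 80089 = 283² → acute
1 of the 4 is right.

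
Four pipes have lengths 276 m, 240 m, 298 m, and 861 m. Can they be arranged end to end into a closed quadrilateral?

No

For a quadrilateral, each side must be shorter than the sum of the others.
Here the longest side is 861, but the remaining 3 sides sum to only 814.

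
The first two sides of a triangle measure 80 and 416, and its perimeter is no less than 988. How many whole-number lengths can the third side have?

4

Triangle inequality: 336 < x < 496. Perimeter ≥ 988 gives x ≥ 988 − 80 − 416 = 492.
So 492 ≤ x < 496; integers 492 through 495: 4 values.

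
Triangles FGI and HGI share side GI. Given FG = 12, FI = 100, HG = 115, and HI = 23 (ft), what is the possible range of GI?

92 < GI < 112

From triangle FGI: |12 − 100| < GI < 12 + 100, i.e. 88 < GI < 112.
From triangle HGI: 92 < GI < 138.
Both must hold, so GI lies in the intersection.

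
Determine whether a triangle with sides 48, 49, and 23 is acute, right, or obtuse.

Compare the square of the longest side to the sum of squares of the other two: 23² + 48² = 2833 > 2401 = 49².

acute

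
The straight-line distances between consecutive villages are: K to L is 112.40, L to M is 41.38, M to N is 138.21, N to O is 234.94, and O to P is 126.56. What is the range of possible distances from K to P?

0 ≤ KP ≤ 653.49

The maximum is all hops collinear in one direction: 112.40 + 41.38 + 138.21 + 234.94 + 126.56 = 653.49.
The longest hop is 234.94; the others sum to 418.55. Since 234.94 ≤ 418.55, the path can fold back on itself completely, so the minimum distance is 0.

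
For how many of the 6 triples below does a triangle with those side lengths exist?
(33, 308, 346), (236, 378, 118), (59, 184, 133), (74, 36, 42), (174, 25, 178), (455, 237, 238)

4

(33,308,346): 33+308 ≤ 346 → not valid
(118,236,378): 118+236 ≤ 378 → not valid
(59,133,184): 59+133 > 184 → valid
(36,42,74): 36+42 > 74 → valid
(25,174,178): 25+174 > 178 → valid
(237,238,455): 237+238 > 455 → valid
4 of the 6 triples form a triangle.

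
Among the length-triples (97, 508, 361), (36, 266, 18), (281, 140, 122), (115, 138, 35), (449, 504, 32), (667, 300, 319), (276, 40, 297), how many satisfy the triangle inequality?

2

(97,361,508): 97+361 ≤ 508 → not valid
(18,36,266): 18+36 ≤ 266 → not valid
(122,140,281): 122+140 ≤ 281 → not valid
(35,115,138): 35+115 > 138 → valid
(32,449,504): 32+449 ≤ 504 → not valid
(300,319,667): 300+319 ≤ 667 → not valid
(40,276,297): 40+276 > 297 → valid
2 of the 7 triples form a triangle.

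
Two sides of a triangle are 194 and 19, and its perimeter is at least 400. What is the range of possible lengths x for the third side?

187 ≤ x < 213

Triangle inequality alone gives 175 < x < 213.
The perimeter condition gives x ≥ 400 − 194 − 19 = 187.
Intersecting the two: 187 ≤ x < 213.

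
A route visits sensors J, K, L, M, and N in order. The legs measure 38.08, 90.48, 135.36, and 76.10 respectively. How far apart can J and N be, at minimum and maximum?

0 ≤ JN ≤ 340.02

The maximum is all hops collinear in one direction: 38.08 + 90.48 + 135.36 + 76.10 = 340.02.
The longest hop is 135.36; the others sum to 204.66. Since 135.36 ≤ 204.66, the path can fold back on itself completely, so the minimum distance is 0.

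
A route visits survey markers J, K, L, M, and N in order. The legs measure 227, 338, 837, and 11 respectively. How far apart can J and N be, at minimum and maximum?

261 ≤ JN ≤ 1413

The maximum is all hops collinear in one direction: 227 + 338 + 837 + 11 = 1413.
The longest hop is 837; the others sum to 576. Folding the others back against it leaves at least 837 − 576 = 261.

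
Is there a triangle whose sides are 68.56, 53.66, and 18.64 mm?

The longest side is 68.56, and the other two sum to 72.30.
Since 72.30 > 68.56, the triangle inequality holds.

Yes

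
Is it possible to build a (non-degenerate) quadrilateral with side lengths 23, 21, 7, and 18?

A quadrilateral exists iff every side is shorter than the sum of the others — equivalently, the longest side is less than the sum of the rest.
Longest side 23 < 46 (sum of the remaining 3), so yes.

Yes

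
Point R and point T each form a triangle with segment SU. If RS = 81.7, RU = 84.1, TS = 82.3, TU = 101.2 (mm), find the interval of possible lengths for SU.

From triangle RSU: |81.7 − 84.1| < SU < 81.7 + 84.1, i.e. 2.4 < SU < 165.8.
From triangle TSU: 18.9 < SU < 183.5.
Both must hold, so SU lies in the intersection.

18.9 < SU < 165.8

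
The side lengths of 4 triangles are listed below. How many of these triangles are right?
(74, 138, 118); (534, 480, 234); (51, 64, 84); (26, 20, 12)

1

(74,138,118): 74²+118² = 19400 > 19044 = 138² → acute
(534,480,234): 234²+480² = 285156 = 534² → right
(51,64,84): 51²+64² = 6697 < 7056 = 84² → obtuse
(26,20,12): 12²+20² = 544 < 676 = 26² → obtuse
1 of the 4 is right.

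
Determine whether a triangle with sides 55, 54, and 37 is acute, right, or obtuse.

acute

Compare the square of the longest side to the sum of squares of the other two: 37² + 54² = 4285 > 3025 = 55².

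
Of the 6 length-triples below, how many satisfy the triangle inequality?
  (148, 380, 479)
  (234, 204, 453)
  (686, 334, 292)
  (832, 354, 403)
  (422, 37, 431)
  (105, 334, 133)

2

(148,380,479): 148+380 > 479 → valid
(204,234,453): 204+234 ≤ 453 → not valid
(292,334,686): 292+334 ≤ 686 → not valid
(354,403,832): 354+403 ≤ 832 → not valid
(37,422,431): 37+422 > 431 → valid
(105,133,334): 105+133 ≤ 334 → not valid
2 of the 6 triples form a triangle.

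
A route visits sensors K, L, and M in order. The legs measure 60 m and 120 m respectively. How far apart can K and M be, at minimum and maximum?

60 ≤ KM ≤ 180 m

By the triangle inequality, |60 − 120| ≤ KM ≤ 60 + 120.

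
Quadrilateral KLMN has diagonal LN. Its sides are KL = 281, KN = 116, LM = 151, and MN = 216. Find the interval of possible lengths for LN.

From triangle KLN: |281 − 116| < LN < 281 + 116, i.e. 165 < LN < 397.
From triangle MLN: 65 < LN < 367.
Both must hold, so LN lies in the intersection.

165 < LN < 367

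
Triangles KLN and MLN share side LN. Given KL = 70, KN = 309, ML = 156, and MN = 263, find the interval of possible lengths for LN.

239 < LN < 379

From triangle KLN: |70 − 309| < LN < 70 + 309, i.e. 239 < LN < 379.
From triangle MLN: 107 < LN < 419.
Both must hold, so LN lies in the intersection.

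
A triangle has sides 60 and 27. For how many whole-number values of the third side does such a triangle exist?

53

The third side lies in the open interval (33, 87).
Integers from 34 to 86 inclusive: 86 − 34 + 1 = 53.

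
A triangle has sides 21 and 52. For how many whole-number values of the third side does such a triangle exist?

41

The third side lies in the open interval (31, 73).
Integers from 32 to 72 inclusive: 72 − 32 + 1 = 41.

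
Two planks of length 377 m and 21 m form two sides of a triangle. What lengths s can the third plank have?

356 < s < 398 (m)

By the triangle inequality, s must be less than 377 + 21 = 398 and greater than |377 − 21| = 356.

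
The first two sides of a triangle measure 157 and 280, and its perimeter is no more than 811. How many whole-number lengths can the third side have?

Triangle inequality: 123 < x < 437. Perimeter ≤ 811 gives x ≤ 811 − 157 − 280 = 374.
So 123 < x ≤ 374; integers 124 through 374: 251 values.

251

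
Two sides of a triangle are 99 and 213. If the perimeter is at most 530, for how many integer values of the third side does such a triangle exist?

104

Triangle inequality: 114 < x < 312. Perimeter ≤ 530 gives x ≤ 530 − 99 − 213 = 218.
So 114 < x ≤ 218; integers 115 through 218: 104 values.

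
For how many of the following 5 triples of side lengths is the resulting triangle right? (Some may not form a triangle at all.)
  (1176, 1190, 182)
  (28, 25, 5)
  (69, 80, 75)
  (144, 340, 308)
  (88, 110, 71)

2

(1176,1190,182): 182²+1176² = 1416100 = 1190² → right
(28,25,5): 5²+25² = 650 < 784 = 28² → obtuse
(69,80,75): 69²+75² = 10386 > 6400 = 80² → acute
(144,340,308): 144²+308² = 115600 = 340² → right
(88,110,71): 71²+88² = 12785 > 12100 = 110² → acute
2 of the 5 are right.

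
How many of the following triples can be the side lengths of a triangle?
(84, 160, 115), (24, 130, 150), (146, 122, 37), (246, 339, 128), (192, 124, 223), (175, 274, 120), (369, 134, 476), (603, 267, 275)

7

(84,115,160): 84+115 > 160 → valid
(24,130,150): 24+130 > 150 → valid
(37,122,146): 37+122 > 146 → valid
(128,246,339): 128+246 > 339 → valid
(124,192,223): 124+192 > 223 → valid
(120,175,274): 120+175 > 274 → valid
(134,369,476): 134+369 > 476 → valid
(267,275,603): 267+275 ≤ 603 → not valid
7 of the 8 triples form a triangle.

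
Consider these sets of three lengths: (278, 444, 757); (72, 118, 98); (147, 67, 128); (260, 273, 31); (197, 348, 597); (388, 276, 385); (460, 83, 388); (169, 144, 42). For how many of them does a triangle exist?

(278,444,757): 278+444 ≤ 757 → not valid
(72,98,118): 72+98 > 118 → valid
(67,128,147): 67+128 > 147 → valid
(31,260,273): 31+260 > 273 → valid
(197,348,597): 197+348 ≤ 597 → not valid
(276,385,388): 276+385 > 388 → valid
(83,388,460): 83+388 > 460 → valid
(42,144,169): 42+144 > 169 → valid
6 of the 8 triples form a triangle.

6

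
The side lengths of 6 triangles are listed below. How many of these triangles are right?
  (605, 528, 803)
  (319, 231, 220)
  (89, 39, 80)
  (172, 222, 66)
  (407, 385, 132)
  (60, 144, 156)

(605,528,803): 528²+605² = 644809 = 803² → right
(319,231,220): 220²+231² = 101761 = 319² → right
(89,39,80): 39²+80² = 7921 = 89² → right
(172,222,66): 66²+172² = 33940 < 49284 = 222² → obtuse
(407,385,132): 132²+385² = 165649 = 407² → right
(60,144,156): 60²+144² = 24336 = 156² → right
5 of the 6 are right.

5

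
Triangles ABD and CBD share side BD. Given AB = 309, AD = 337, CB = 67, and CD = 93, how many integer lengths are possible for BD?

From triangle ABD: 28 < BD < 646.
From triangle CBD: 26 < BD < 160.
Intersection: 28 < BD < 160, so integers 29 through 159: 131 values.

131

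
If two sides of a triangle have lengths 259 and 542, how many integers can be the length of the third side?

The third side lies in the open interval (283, 801).
Integers from 284 to 800 inclusive: 800 − 284 + 1 = 517.

517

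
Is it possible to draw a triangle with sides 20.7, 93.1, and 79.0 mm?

Yes

The longest side is 93.1, and the other two sum to 99.7.
Since 99.7 > 93.1, the triangle inequality holds.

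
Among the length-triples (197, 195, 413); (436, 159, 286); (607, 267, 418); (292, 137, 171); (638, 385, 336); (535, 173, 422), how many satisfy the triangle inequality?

5

(195,197,413): 195+197 ≤ 413 → not valid
(159,286,436): 159+286 > 436 → valid
(267,418,607): 267+418 > 607 → valid
(137,171,292): 137+171 > 292 → valid
(336,385,638): 336+385 > 638 → valid
(173,422,535): 173+422 > 535 → valid
5 of the 6 triples form a triangle.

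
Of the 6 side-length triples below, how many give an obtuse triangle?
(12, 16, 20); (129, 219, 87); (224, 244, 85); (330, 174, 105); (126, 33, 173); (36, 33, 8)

2

(12,16,20): 12²+16² = 400 = 20² → right
(129,219,87): 87+129 ≤ 219, not a triangle
(224,244,85): 85²+224² = 57401 < 59536 = 244² → obtuse
(330,174,105): 105+174 ≤ 330, not a triangle
(126,33,173): 33+126 ≤ 173, not a triangle
(36,33,8): 8²+33² = 1153 < 1296 = 36² → obtuse
2 of the 6 are obtuse.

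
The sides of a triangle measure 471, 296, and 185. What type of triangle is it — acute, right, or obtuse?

obtuse

Compare the square of the longest side to the sum of squares of the other two: 185² + 296² = 121841 < 221841 = 471².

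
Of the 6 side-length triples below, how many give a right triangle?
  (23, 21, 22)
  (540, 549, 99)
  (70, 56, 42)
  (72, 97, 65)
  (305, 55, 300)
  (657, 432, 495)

(23,21,22): 21²+22² = 925 > 529 = 23² → acute
(540,549,99): 99²+540² = 301401 = 549² → right
(70,56,42): 42²+56² = 4900 = 70² → right
(72,97,65): 65²+72² = 9409 = 97² → right
(305,55,300): 55²+300² = 93025 = 305² → right
(657,432,495): 432²+495² = 431649 = 657² → right
5 of the 6 are right.

5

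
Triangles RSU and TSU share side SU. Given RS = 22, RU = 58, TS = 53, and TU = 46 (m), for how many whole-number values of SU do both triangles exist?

43

From triangle RSU: 36 < SU < 80.
From triangle TSU: 7 < SU < 99.
Intersection: 36 < SU < 80, so integers 37 through 79: 43 values.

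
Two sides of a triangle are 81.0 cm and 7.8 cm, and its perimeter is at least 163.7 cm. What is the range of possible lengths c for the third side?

74.9 ≤ c < 88.8

Triangle inequality alone gives 73.2 < c < 88.8.
The perimeter condition gives c ≥ 163.7 − 81.0 − 7.8 = 74.9.
Intersecting the two: 74.9 ≤ c < 88.8.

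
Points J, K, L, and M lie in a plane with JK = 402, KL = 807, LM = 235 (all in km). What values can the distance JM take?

170 ≤ JM ≤ 1444 km

The maximum is all hops collinear in one direction: 402 + 807 + 235 = 1444.
The longest hop is 807; the others sum to 637. Folding the others back against it leaves at least 807 − 637 = 170.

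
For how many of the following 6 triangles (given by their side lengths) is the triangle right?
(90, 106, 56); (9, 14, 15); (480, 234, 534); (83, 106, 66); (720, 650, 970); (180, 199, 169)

3

(90,106,56): 56²+90² = 11236 = 106² → right
(9,14,15): 9²+14² = 277 > 225 = 15² → acute
(480,234,534): 234²+480² = 285156 = 534² → right
(83,106,66): 66²+83² = 11245 > 11236 = 106² → acute
(720,650,970): 650²+720² = 940900 = 970² → right
(180,199,169): 169²+180² = 60961 > 39601 = 199² → acute
3 of the 6 are right.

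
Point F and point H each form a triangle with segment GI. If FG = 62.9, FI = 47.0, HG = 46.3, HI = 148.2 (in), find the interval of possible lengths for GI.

101.9 < GI < 109.9

From triangle FGI: |62.9 − 47.0| < GI < 62.9 + 47.0, i.e. 15.9 < GI < 109.9.
From triangle HGI: 101.9 < GI < 194.5.
Both must hold, so GI lies in the intersection.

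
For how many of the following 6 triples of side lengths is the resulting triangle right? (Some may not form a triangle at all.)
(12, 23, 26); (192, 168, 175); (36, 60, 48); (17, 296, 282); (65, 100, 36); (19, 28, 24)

(12,23,26): 12²+23² = 673 < 676 = 26² → obtuse
(192,168,175): 168²+175² = 58849 > 36864 = 192² → acute
(36,60,48): 36²+48² = 3600 = 60² → right
(17,296,282): 17²+282² = 79813 < 87616 = 296² → obtuse
(65,100,36): 36²+65² = 5521 < 10000 = 100² → obtuse
(19,28,24): 19²+24² = 937 > 784 = 28² → acute
1 of the 6 is right.

1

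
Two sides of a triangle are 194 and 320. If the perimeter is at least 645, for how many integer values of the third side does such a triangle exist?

383

Triangle inequality: 126 < x < 514. Perimeter ≥ 645 gives x ≥ 645 − 194 − 320 = 131.
So 131 ≤ x < 514; integers 131 through 513: 383 values.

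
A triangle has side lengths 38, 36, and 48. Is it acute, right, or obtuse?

acute

Compare the square of the longest side to the sum of squares of the other two: 36² + 38² = 2740 > 2304 = 48².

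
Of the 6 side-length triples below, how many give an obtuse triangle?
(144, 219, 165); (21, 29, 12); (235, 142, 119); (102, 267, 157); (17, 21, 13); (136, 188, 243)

3

(144,219,165): 144²+165² = 47961 = 219² → right
(21,29,12): 12²+21² = 585 < 841 = 29² → obtuse
(235,142,119): 119²+142² = 34325 < 55225 = 235² → obtuse
(102,267,157): 102+157 ≤ 267, not a triangle
(17,21,13): 13²+17² = 458 > 441 = 21² → acute
(136,188,243): 136²+188² = 53840 < 59049 = 243² → obtuse
3 of the 6 are obtuse.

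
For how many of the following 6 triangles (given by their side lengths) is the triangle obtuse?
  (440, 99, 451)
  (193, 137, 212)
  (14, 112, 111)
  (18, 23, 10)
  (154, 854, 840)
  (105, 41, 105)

(440,99,451): 99²+440² = 203401 = 451² → right
(193,137,212): 137²+193² = 56018 > 44944 = 212² → acute
(14,112,111): 14²+111² = 12517 < 12544 = 112² → obtuse
(18,23,10): 10²+18² = 424 < 529 = 23² → obtuse
(154,854,840): 154²+840² = 729316 = 854² → right
(105,41,105): 41²+105² = 12706 > 11025 = 105² → acute
2 of the 6 are obtuse.

2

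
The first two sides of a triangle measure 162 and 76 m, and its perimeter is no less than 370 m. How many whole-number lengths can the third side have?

Triangle inequality: 86 < x < 238. Perimeter ≥ 370 gives x ≥ 370 − 162 − 76 = 132.
So 132 ≤ x < 238; integers 132 through 237: 106 values.

106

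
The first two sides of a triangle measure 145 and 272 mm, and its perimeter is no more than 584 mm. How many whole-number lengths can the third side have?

40

Triangle inequality: 127 < x < 417. Perimeter ≤ 584 gives x ≤ 584 − 145 − 272 = 167.
So 127 < x ≤ 167; integers 128 through 167: 40 values.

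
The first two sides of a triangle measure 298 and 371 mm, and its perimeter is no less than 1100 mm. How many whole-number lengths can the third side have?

Triangle inequality: 73 < x < 669. Perimeter ≥ 1100 gives x ≥ 1100 − 298 − 371 = 431.
So 431 ≤ x < 669; integers 431 through 668: 238 values.

238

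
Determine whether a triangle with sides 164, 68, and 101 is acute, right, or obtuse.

Compare the square of the longest side to the sum of squares of the other two: 68² + 101² = 14825 < 26896 = 164².

obtuse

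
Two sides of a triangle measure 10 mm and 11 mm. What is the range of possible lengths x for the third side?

1 < x < 21 (mm)

By the triangle inequality, x must be less than 10 + 11 = 21 and greater than |10 − 11| = 1.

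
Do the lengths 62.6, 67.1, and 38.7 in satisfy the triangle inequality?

The longest side is 67.1, and the other two sum to 101.3.
Since 101.3 > 67.1, the triangle inequality holds.

Yes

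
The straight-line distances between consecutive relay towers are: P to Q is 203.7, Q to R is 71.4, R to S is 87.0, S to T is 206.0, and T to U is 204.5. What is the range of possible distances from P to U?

0 ≤ PU ≤ 772.6

The maximum is all hops collinear in one direction: 203.7 + 71.4 + 87.0 + 206.0 + 204.5 = 772.6.
The longest hop is 206.0; the others sum to 566.6. Since 206.0 ≤ 566.6, the path can fold back on itself completely, so the minimum distance is 0.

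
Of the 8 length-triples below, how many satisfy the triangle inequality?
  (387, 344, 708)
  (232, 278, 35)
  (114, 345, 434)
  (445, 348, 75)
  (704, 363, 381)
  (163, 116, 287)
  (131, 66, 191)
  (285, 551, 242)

4

(344,387,708): 344+387 > 708 → valid
(35,232,278): 35+232 ≤ 278 → not valid
(114,345,434): 114+345 > 434 → valid
(75,348,445): 75+348 ≤ 445 → not valid
(363,381,704): 363+381 > 704 → valid
(116,163,287): 116+163 ≤ 287 → not valid
(66,131,191): 66+131 > 191 → valid
(242,285,551): 242+285 ≤ 551 → not valid
4 of the 8 triples form a triangle.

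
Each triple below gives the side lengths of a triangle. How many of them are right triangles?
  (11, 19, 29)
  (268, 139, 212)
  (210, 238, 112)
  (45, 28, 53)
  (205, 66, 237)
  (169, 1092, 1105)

(11,19,29): 11²+19² = 482 < 841 = 29² → obtuse
(268,139,212): 139²+212² = 64265 < 71824 = 268² → obtuse
(210,238,112): 112²+210² = 56644 = 238² → right
(45,28,53): 28²+45² = 2809 = 53² → right
(205,66,237): 66²+205² = 46381 < 56169 = 237² → obtuse
(169,1092,1105): 169²+1092² = 1221025 = 1105² → right
3 of the 6 are right.

3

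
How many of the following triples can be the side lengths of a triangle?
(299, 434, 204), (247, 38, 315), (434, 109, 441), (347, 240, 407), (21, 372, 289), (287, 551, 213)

3

(204,299,434): 204+299 > 434 → valid
(38,247,315): 38+247 ≤ 315 → not valid
(109,434,441): 109+434 > 441 → valid
(240,347,407): 240+347 > 407 → valid
(21,289,372): 21+289 ≤ 372 → not valid
(213,287,551): 213+287 ≤ 551 → not valid
3 of the 6 triples form a triangle.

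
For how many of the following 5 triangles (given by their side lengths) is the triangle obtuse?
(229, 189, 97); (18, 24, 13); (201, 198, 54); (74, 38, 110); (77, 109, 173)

4

(229,189,97): 97²+189² = 45130 < 52441 = 229² → obtuse
(18,24,13): 13²+18² = 493 < 576 = 24² → obtuse
(201,198,54): 54²+198² = 42120 > 40401 = 201² → acute
(74,38,110): 38²+74² = 6920 < 12100 = 110² → obtuse
(77,109,173): 77²+109² = 17810 < 29929 = 173² → obtuse
4 of the 5 are obtuse.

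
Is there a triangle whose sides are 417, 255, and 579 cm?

The longest side is 579, and the other two sum to 672.
Since 672 > 579, the triangle inequality holds.

Yes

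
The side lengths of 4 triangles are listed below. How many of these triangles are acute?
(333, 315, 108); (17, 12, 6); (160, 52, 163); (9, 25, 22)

1

(333,315,108): 108²+315² = 110889 = 333² → right
(17,12,6): 6²+12² = 180 < 289 = 17² → obtuse
(160,52,163): 52²+160² = 28304 > 26569 = 163² → acute
(9,25,22): 9²+22² = 565 < 625 = 25² → obtuse
1 of the 4 is acute.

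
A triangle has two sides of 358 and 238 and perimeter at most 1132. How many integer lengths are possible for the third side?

416

Triangle inequality: 120 < x < 596. Perimeter ≤ 1132 gives x ≤ 1132 − 358 − 238 = 536.
So 120 < x ≤ 536; integers 121 through 536: 416 values.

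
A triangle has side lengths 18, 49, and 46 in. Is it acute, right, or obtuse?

Compare the square of the longest side to the sum of squares of the other two: 18² + 46² = 2440 > 2401 = 49².

acute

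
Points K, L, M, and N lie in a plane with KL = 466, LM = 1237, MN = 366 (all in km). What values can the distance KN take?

The maximum is all hops collinear in one direction: 466 + 1237 + 366 = 2069.
The longest hop is 1237; the others sum to 832. Folding the others back against it leaves at least 1237 − 832 = 405.

405 ≤ KN ≤ 2069 km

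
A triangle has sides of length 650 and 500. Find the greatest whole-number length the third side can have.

The third side must be strictly less than 650 + 500 = 1150.
The largest integer below 1150 is 1149.

1149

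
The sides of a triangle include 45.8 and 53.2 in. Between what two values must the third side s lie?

7.4 < s < 99.0 (in)

By the triangle inequality, s must be less than 45.8 + 53.2 = 99.0 and greater than |45.8 − 53.2| = 7.4.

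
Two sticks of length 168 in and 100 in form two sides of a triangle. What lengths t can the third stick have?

By the triangle inequality, t must be less than 168 + 100 = 268 and greater than |168 − 100| = 68.

68 < t < 268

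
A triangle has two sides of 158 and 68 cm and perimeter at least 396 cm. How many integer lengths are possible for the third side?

Triangle inequality: 90 < x < 226. Perimeter ≥ 396 gives x ≥ 396 − 158 − 68 = 170.
So 170 ≤ x < 226; integers 170 through 225: 56 values.

56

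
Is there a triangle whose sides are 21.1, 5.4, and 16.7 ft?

The longest side is 21.1, and the other two sum to 22.1.
Since 22.1 > 21.1, the triangle inequality holds.

Yes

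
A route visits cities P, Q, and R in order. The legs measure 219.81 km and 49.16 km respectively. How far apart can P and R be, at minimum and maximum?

By the triangle inequality, |219.81 − 49.16| ≤ PR ≤ 219.81 + 49.16.

170.65 ≤ PR ≤ 268.97 km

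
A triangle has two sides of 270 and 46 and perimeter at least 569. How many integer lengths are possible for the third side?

63

Triangle inequality: 224 < x < 316. Perimeter ≥ 569 gives x ≥ 569 − 270 − 46 = 253.
So 253 ≤ x < 316; integers 253 through 315: 63 values.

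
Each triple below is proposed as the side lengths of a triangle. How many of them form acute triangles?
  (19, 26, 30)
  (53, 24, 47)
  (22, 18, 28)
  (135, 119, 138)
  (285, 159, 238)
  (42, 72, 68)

5

(19,26,30): 19²+26² = 1037 > 900 = 30² → acute
(53,24,47): 24²+47² = 2785 < 2809 = 53² → obtuse
(22,18,28): 18²+22² = 808 > 784 = 28² → acute
(135,119,138): 119²+135² = 32386 > 19044 = 138² → acute
(285,159,238): 159²+238² = 81925 > 81225 = 285² → acute
(42,72,68): 42²+68² = 6388 > 5184 = 72² → acute
5 of the 6 are acute.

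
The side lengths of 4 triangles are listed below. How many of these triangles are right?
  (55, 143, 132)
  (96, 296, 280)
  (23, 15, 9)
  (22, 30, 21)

2

(55,143,132): 55²+132² = 20449 = 143² → right
(96,296,280): 96²+280² = 87616 = 296² → right
(23,15,9): 9²+15² = 306 < 529 = 23² → obtuse
(22,30,21): 21²+22² = 925 > 900 = 30² → acute
2 of the 4 are right.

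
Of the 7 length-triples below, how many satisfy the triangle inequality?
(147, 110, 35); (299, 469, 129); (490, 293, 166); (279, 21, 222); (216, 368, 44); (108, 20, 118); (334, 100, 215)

1

(35,110,147): 35+110 ≤ 147 → not valid
(129,299,469): 129+299 ≤ 469 → not valid
(166,293,490): 166+293 ≤ 490 → not valid
(21,222,279): 21+222 ≤ 279 → not valid
(44,216,368): 44+216 ≤ 368 → not valid
(20,108,118): 20+108 > 118 → valid
(100,215,334): 100+215 ≤ 334 → not valid
1 of the 7 triples forms a triangle.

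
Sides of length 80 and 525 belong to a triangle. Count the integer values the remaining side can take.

159

The third side lies in the open interval (445, 605).
Integers from 446 to 604 inclusive: 604 − 446 + 1 = 159.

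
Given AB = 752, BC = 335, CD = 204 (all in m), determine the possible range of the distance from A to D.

213 ≤ AD ≤ 1291 m

The maximum is all hops collinear in one direction: 752 + 335 + 204 = 1291.
The longest hop is 752; the others sum to 539. Folding the others back against it leaves at least 752 − 539 = 213.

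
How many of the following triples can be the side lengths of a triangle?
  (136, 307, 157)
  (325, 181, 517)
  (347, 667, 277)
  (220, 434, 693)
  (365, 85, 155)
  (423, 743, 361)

(136,157,307): 136+157 ≤ 307 → not valid
(181,325,517): 181+325 ≤ 517 → not valid
(277,347,667): 277+347 ≤ 667 → not valid
(220,434,693): 220+434 ≤ 693 → not valid
(85,155,365): 85+155 ≤ 365 → not valid
(361,423,743): 361+423 > 743 → valid
1 of the 6 triples forms a triangle.

1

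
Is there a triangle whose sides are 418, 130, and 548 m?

The two shorter sides sum to 548, exactly equal to the longest side 548.
That gives only a degenerate (flat) triangle — the inequality must be strict.

No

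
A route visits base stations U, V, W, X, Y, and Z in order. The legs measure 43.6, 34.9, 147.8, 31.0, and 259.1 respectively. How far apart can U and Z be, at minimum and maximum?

The maximum is all hops collinear in one direction: 43.6 + 34.9 + 147.8 + 31.0 + 259.1 = 516.4.
The longest hop is 259.1; the others sum to 257.3. Folding the others back against it leaves at least 259.1 − 257.3 = 1.8.

1.8 ≤ UZ ≤ 516.4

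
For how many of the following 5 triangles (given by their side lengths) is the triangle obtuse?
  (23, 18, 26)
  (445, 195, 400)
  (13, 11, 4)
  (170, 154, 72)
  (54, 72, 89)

1

(23,18,26): 18²+23² = 853 > 676 = 26² → acute
(445,195,400): 195²+400² = 198025 = 445² → right
(13,11,4): 4²+11² = 137 < 169 = 13² → obtuse
(170,154,72): 72²+154² = 28900 = 170² → right
(54,72,89): 54²+72² = 8100 > 7921 = 89² → acute
1 of the 5 is obtuse.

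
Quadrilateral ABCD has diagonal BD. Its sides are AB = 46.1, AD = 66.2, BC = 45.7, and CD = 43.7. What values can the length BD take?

From triangle ABD: |46.1 − 66.2| < BD < 46.1 + 66.2, i.e. 20.1 < BD < 112.3.
From triangle CBD: 2.0 < BD < 89.4.
Both must hold, so BD lies in the intersection.

20.1 < BD < 89.4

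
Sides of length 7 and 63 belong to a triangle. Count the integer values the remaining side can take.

13

The third side lies in the open interval (56, 70).
Integers from 57 to 69 inclusive: 69 − 57 + 1 = 13.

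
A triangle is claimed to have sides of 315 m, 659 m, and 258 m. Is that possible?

The longest side is 659, but the other two sum to only 573.
573 < 659, so the triangle inequality fails.

No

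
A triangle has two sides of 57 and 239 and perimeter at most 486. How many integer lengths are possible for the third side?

Triangle inequality: 182 < x < 296. Perimeter ≤ 486 gives x ≤ 486 − 57 − 239 = 190.
So 182 < x ≤ 190; integers 183 through 190: 8 values.

8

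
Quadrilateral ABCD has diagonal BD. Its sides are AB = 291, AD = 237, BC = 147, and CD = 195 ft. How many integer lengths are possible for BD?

From triangle ABD: 54 < BD < 528.
From triangle CBD: 48 < BD < 342.
Intersection: 54 < BD < 342, so integers 55 through 341: 287 values.

287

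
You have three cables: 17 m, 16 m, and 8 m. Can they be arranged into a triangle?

The longest side is 17, and the other two sum to 24.
Since 24 > 17, the triangle inequality holds.

Yes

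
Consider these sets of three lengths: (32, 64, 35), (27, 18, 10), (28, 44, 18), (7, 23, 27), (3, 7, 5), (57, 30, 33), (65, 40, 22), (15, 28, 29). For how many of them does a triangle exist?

(32,35,64): 32+35 > 64 → valid
(10,18,27): 10+18 > 27 → valid
(18,28,44): 18+28 > 44 → valid
(7,23,27): 7+23 > 27 → valid
(3,5,7): 3+5 > 7 → valid
(30,33,57): 30+33 > 57 → valid
(22,40,65): 22+40 ≤ 65 → not valid
(15,28,29): 15+28 > 29 → valid
7 of the 8 triples form a triangle.

7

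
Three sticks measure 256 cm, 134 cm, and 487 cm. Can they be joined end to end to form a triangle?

The longest side is 487, but the other two sum to only 390.
390 < 487, so the triangle inequality fails.

No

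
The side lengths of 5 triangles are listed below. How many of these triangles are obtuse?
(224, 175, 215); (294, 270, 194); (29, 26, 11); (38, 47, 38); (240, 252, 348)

(224,175,215): 175²+215² = 76850 > 50176 = 224² → acute
(294,270,194): 194²+270² = 110536 > 86436 = 294² → acute
(29,26,11): 11²+26² = 797 < 841 = 29² → obtuse
(38,47,38): 38²+38² = 2888 > 2209 = 47² → acute
(240,252,348): 240²+252² = 121104 = 348² → right
1 of the 5 is obtuse.

1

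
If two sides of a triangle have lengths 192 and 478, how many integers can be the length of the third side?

383

The third side lies in the open interval (286, 670).
Integers from 287 to 669 inclusive: 669 − 287 + 1 = 383.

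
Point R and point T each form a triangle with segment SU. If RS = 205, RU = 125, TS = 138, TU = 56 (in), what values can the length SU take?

82 < SU < 194

From triangle RSU: |205 − 125| < SU < 205 + 125, i.e. 80 < SU < 330.
From triangle TSU: 82 < SU < 194.
Both must hold, so SU lies in the intersection.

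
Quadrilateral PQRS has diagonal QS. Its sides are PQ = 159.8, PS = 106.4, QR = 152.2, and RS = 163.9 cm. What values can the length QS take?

53.4 < QS < 266.2

From triangle PQS: |159.8 − 106.4| < QS < 159.8 + 106.4, i.e. 53.4 < QS < 266.2.
From triangle RQS: 11.7 < QS < 316.1.
Both must hold, so QS lies in the intersection.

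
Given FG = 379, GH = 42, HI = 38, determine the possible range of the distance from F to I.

The maximum is all hops collinear in one direction: 379 + 42 + 38 = 459.
The longest hop is 379; the others sum to 80. Folding the others back against it leaves at least 379 − 80 = 299.

299 ≤ FI ≤ 459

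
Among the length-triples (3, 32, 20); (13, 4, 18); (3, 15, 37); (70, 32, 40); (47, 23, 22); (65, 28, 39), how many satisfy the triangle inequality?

(3,20,32): 3+20 ≤ 32 → not valid
(4,13,18): 4+13 ≤ 18 → not valid
(3,15,37): 3+15 ≤ 37 → not valid
(32,40,70): 32+40 > 70 → valid
(22,23,47): 22+23 ≤ 47 → not valid
(28,39,65): 28+39 > 65 → valid
2 of the 6 triples form a triangle.

2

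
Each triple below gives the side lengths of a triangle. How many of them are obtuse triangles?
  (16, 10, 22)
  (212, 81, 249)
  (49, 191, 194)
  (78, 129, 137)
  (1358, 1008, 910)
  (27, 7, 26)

(16,10,22): 10²+16² = 356 < 484 = 22² → obtuse
(212,81,249): 81²+212² = 51505 < 62001 = 249² → obtuse
(49,191,194): 49²+191² = 38882 > 37636 = 194² → acute
(78,129,137): 78²+129² = 22725 > 18769 = 137² → acute
(1358,1008,910): 910²+1008² = 1844164 = 1358² → right
(27,7,26): 7²+26² = 725 < 729 = 27² → obtuse
3 of the 6 are obtuse.

3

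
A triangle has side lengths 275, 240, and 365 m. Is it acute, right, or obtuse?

Compare the square of the longest side to the sum of squares of the other two: 240² + 275² = 133225 = 365².

right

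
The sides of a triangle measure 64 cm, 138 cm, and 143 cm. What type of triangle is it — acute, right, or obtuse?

Compare the square of the longest side to the sum of squares of the other two: 64² + 138² = 23140 > 20449 = 143².

acute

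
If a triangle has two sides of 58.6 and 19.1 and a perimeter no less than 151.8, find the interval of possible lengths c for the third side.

Triangle inequality alone gives 39.5 < c < 77.7.
The perimeter condition gives c ≥ 151.8 − 58.6 − 19.1 = 74.1.
Intersecting the two: 74.1 ≤ c < 77.7.

74.1 ≤ c < 77.7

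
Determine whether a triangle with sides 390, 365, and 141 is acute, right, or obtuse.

acute

Compare the square of the longest side to the sum of squares of the other two: 141² + 365² = 153106 > 152100 = 390².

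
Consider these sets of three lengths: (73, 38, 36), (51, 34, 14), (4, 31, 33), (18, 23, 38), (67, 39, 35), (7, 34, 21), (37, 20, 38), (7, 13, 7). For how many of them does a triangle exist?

6

(36,38,73): 36+38 > 73 → valid
(14,34,51): 14+34 ≤ 51 → not valid
(4,31,33): 4+31 > 33 → valid
(18,23,38): 18+23 > 38 → valid
(35,39,67): 35+39 > 67 → valid
(7,21,34): 7+21 ≤ 34 → not valid
(20,37,38): 20+37 > 38 → valid
(7,7,13): 7+7 > 13 → valid
6 of the 8 triples form a triangle.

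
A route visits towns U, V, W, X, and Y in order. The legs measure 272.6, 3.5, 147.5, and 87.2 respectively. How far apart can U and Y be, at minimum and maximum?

The maximum is all hops collinear in one direction: 272.6 + 3.5 + 147.5 + 87.2 = 510.8.
The longest hop is 272.6; the others sum to 238.2. Folding the others back against it leaves at least 272.6 − 238.2 = 34.4.

34.4 ≤ UY ≤ 510.8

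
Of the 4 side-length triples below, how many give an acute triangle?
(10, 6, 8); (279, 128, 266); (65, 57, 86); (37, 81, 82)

3

(10,6,8): 6²+8² = 100 = 10² → right
(279,128,266): 128²+266² = 87140 > 77841 = 279² → acute
(65,57,86): 57²+65² = 7474 > 7396 = 86² → acute
(37,81,82): 37²+81² = 7930 > 6724 = 82² → acute
3 of the 4 are acute.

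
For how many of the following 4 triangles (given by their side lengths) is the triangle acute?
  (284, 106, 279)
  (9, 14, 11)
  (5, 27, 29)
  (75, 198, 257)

2

(284,106,279): 106²+279² = 89077 > 80656 = 284² → acute
(9,14,11): 9²+11² = 202 > 196 = 14² → acute
(5,27,29): 5²+27² = 754 < 841 = 29² → obtuse
(75,198,257): 75²+198² = 44829 < 66049 = 257² → obtuse
2 of the 4 are acute.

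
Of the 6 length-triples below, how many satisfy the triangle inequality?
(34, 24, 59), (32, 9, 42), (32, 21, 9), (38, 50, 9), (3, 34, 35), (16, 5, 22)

(24,34,59): 24+34 ≤ 59 → not valid
(9,32,42): 9+32 ≤ 42 → not valid
(9,21,32): 9+21 ≤ 32 → not valid
(9,38,50): 9+38 ≤ 50 → not valid
(3,34,35): 3+34 > 35 → valid
(5,16,22): 5+16 ≤ 22 → not valid
1 of the 6 triples forms a triangle.

1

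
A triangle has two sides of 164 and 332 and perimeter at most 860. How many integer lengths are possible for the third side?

196

Triangle inequality: 168 < x < 496. Perimeter ≤ 860 gives x ≤ 860 − 164 − 332 = 364.
So 168 < x ≤ 364; integers 169 through 364: 196 values.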